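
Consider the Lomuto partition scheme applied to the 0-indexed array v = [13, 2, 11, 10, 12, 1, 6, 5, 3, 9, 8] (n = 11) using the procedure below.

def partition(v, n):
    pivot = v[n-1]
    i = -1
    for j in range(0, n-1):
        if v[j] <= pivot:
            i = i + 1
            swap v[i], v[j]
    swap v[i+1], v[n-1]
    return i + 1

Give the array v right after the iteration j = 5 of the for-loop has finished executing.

[2, 1, 11, 10, 12, 13, 6, 5, 3, 9, 8]

pivot = v[10] = 8; i = -1
j=0: v[0]=13 > 8 → no swap
j=1: v[1]=2 ≤ 8 → i=0, swap v[0],v[1] → [2, 13, 11, 10, 12, 1, 6, 5, 3, 9, 8]
j=2: v[2]=11 > 8 → no swap
j=3: v[3]=10 > 8 → no swap
j=4: v[4]=12 > 8 → no swap
j=5: v[5]=1 ≤ 8 → i=1, swap v[1],v[5] → [2, 1, 11, 10, 12, 13, 6, 5, 3, 9, 8]
(after j=5) v = [2, 1, 11, 10, 12, 13, 6, 5, 3, 9, 8]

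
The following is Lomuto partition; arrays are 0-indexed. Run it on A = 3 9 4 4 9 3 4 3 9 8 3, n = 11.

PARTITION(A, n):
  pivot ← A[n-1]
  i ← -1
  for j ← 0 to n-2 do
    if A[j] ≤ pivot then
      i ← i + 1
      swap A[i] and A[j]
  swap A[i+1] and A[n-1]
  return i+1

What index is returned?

pivot=3, i=-1
j=0: 3≤3, i=0, swap(0,0) ⇒ 3 9 4 4 9 3 4 3 9 8 3
j=1: 9>3, skip
j=2: 4>3, skip
j=3: 4>3, skip
j=4: 9>3, skip
j=5: 3≤3, i=1, swap(1,5) ⇒ 3 3 4 4 9 9 4 3 9 8 3
j=6: 4>3, skip
j=7: 3≤3, i=2, swap(2,7) ⇒ 3 3 3 4 9 9 4 4 9 8 3
j=8: 9>3, skip
j=9: 8>3, skip
swap(3,10) ⇒ 3 3 3 3 9 9 4 4 9 8 4; return 3

3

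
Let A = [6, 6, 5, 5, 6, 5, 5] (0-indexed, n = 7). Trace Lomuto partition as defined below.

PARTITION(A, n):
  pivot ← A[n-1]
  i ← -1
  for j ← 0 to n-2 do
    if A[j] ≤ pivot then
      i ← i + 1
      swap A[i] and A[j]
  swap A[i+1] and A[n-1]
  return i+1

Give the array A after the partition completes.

pivot=5, i=-1
j=0: 6>5, skip
j=1: 6>5, skip
j=2: 5≤5, i=0, swap(0,2) ⇒ [5, 6, 6, 5, 6, 5, 5]
j=3: 5≤5, i=1, swap(1,3) ⇒ [5, 5, 6, 6, 6, 5, 5]
j=4: 6>5, skip
j=5: 5≤5, i=2, swap(2,5) ⇒ [5, 5, 5, 6, 6, 6, 5]
swap(3,6) ⇒ [5, 5, 5, 5, 6, 6, 6]; return 3

[5, 5, 5, 5, 6, 6, 6]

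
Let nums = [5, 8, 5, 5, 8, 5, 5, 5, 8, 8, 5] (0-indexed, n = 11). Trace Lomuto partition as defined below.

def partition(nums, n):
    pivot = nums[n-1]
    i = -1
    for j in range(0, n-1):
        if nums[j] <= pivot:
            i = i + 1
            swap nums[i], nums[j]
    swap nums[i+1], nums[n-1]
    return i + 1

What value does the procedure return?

6

pivot=5, i=-1
j=0: 5≤5, i=0, swap(0,0) ⇒ [5, 8, 5, 5, 8, 5, 5, 5, 8, 8, 5]
j=1: 8>5, skip
j=2: 5≤5, i=1, swap(1,2) ⇒ [5, 5, 8, 5, 8, 5, 5, 5, 8, 8, 5]
j=3: 5≤5, i=2, swap(2,3) ⇒ [5, 5, 5, 8, 8, 5, 5, 5, 8, 8, 5]
j=4: 8>5, skip
j=5: 5≤5, i=3, swap(3,5) ⇒ [5, 5, 5, 5, 8, 8, 5, 5, 8, 8, 5]
j=6: 5≤5, i=4, swap(4,6) ⇒ [5, 5, 5, 5, 5, 8, 8, 5, 8, 8, 5]
j=7: 5≤5, i=5, swap(5,7) ⇒ [5, 5, 5, 5, 5, 5, 8, 8, 8, 8, 5]
j=8: 8>5, skip
j=9: 8>5, skip
swap(6,10) ⇒ [5, 5, 5, 5, 5, 5, 5, 8, 8, 8, 8]; return 6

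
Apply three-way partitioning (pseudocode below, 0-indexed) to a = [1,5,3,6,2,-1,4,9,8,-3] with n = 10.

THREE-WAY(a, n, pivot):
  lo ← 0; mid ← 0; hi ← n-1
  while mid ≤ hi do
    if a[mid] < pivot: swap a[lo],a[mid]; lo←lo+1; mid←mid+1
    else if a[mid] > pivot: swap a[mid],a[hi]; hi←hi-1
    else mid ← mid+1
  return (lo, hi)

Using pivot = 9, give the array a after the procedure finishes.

pivot = 9; lo=0, mid=0, hi=9
a[mid]=1<9: swap a[0],a[0]; lo=1,mid=1 → [1,5,3,6,2,-1,4,9,8,-3]
a[mid]=5<9: swap a[1],a[1]; lo=2,mid=2 → [1,5,3,6,2,-1,4,9,8,-3]
a[mid]=3<9: swap a[2],a[2]; lo=3,mid=3 → [1,5,3,6,2,-1,4,9,8,-3]
a[mid]=6<9: swap a[3],a[3]; lo=4,mid=4 → [1,5,3,6,2,-1,4,9,8,-3]
a[mid]=2<9: swap a[4],a[4]; lo=5,mid=5 → [1,5,3,6,2,-1,4,9,8,-3]
a[mid]=-1<9: swap a[5],a[5]; lo=6,mid=6 → [1,5,3,6,2,-1,4,9,8,-3]
a[mid]=4<9: swap a[6],a[6]; lo=7,mid=7 → [1,5,3,6,2,-1,4,9,8,-3]
a[mid]=9=9: mid=8
a[mid]=8<9: swap a[7],a[8]; lo=8,mid=9 → [1,5,3,6,2,-1,4,8,9,-3]
a[mid]=-3<9: swap a[8],a[9]; lo=9,mid=10 → [1,5,3,6,2,-1,4,8,-3,9]
end: lo=9, hi=9; a = [1,5,3,6,2,-1,4,8,-3,9]

[1,5,3,6,2,-1,4,8,-3,9]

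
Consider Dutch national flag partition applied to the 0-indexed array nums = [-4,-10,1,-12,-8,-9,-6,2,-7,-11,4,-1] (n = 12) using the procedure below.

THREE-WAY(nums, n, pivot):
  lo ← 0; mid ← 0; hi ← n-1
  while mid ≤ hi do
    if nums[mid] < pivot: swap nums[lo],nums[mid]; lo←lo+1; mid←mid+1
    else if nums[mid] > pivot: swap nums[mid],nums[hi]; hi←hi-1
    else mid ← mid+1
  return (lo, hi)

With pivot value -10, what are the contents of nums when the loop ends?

lo=0 mid=0 hi=11
-4>-10: swap(0,11), hi=10 ⇒ [-1,-10,1,-12,-8,-9,-6,2,-7,-11,4,-4]
-1>-10: swap(0,10), hi=9 ⇒ [4,-10,1,-12,-8,-9,-6,2,-7,-11,-1,-4]
4>-10: swap(0,9), hi=8 ⇒ [-11,-10,1,-12,-8,-9,-6,2,-7,4,-1,-4]
-11<-10: swap(0,0), lo=1 mid=1 ⇒ [-11,-10,1,-12,-8,-9,-6,2,-7,4,-1,-4]
-10=-10: mid=2
1>-10: swap(2,8), hi=7 ⇒ [-11,-10,-7,-12,-8,-9,-6,2,1,4,-1,-4]
-7>-10: swap(2,7), hi=6 ⇒ [-11,-10,2,-12,-8,-9,-6,-7,1,4,-1,-4]
2>-10: swap(2,6), hi=5 ⇒ [-11,-10,-6,-12,-8,-9,2,-7,1,4,-1,-4]
-6>-10: swap(2,5), hi=4 ⇒ [-11,-10,-9,-12,-8,-6,2,-7,1,4,-1,-4]
-9>-10: swap(2,4), hi=3 ⇒ [-11,-10,-8,-12,-9,-6,2,-7,1,4,-1,-4]
-8>-10: swap(2,3), hi=2 ⇒ [-11,-10,-12,-8,-9,-6,2,-7,1,4,-1,-4]
-12<-10: swap(1,2), lo=2 mid=3 ⇒ [-11,-12,-10,-8,-9,-6,2,-7,1,4,-1,-4]
done. lo=2 hi=2; nums=[-11,-12,-10,-8,-9,-6,2,-7,1,4,-1,-4]

[-11,-12,-10,-8,-9,-6,2,-7,1,4,-1,-4]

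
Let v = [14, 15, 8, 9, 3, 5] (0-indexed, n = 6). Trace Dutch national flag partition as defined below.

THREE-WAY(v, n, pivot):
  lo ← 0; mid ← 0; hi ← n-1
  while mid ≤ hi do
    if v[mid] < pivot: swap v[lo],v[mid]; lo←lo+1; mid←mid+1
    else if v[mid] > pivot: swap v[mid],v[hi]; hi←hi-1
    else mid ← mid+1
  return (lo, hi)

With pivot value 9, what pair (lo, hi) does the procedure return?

lo=0 mid=0 hi=5
14>9: swap(0,5), hi=4 ⇒ [5, 15, 8, 9, 3, 14]
5<9: swap(0,0), lo=1 mid=1 ⇒ [5, 15, 8, 9, 3, 14]
15>9: swap(1,4), hi=3 ⇒ [5, 3, 8, 9, 15, 14]
3<9: swap(1,1), lo=2 mid=2 ⇒ [5, 3, 8, 9, 15, 14]
8<9: swap(2,2), lo=3 mid=3 ⇒ [5, 3, 8, 9, 15, 14]
9=9: mid=4
done. lo=3 hi=3; v=[5, 3, 8, 9, 15, 14]

(3, 3)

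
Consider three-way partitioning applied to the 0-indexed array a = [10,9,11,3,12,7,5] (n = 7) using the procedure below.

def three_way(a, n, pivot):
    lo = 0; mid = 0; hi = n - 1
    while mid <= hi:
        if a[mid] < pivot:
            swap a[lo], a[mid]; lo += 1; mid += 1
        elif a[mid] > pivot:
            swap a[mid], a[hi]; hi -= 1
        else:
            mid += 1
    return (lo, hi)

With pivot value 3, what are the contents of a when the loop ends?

lo=0 mid=0 hi=6
10>3: swap(0,6), hi=5 ⇒ [5,9,11,3,12,7,10]
5>3: swap(0,5), hi=4 ⇒ [7,9,11,3,12,5,10]
7>3: swap(0,4), hi=3 ⇒ [12,9,11,3,7,5,10]
12>3: swap(0,3), hi=2 ⇒ [3,9,11,12,7,5,10]
3=3: mid=1
9>3: swap(1,2), hi=1 ⇒ [3,11,9,12,7,5,10]
11>3: swap(1,1), hi=0 ⇒ [3,11,9,12,7,5,10]
done. lo=0 hi=0; a=[3,11,9,12,7,5,10]

[3,11,9,12,7,5,10]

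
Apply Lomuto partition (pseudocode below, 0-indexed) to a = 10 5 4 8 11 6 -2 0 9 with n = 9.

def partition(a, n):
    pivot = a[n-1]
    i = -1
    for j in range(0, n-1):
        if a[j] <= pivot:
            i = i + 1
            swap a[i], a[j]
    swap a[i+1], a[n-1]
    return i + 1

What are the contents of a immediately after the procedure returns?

pivot = a[8] = 9; i = -1
j=0: a[0]=10 > 9 → no swap
j=1: a[1]=5 ≤ 9 → i=0, swap a[0],a[1] → 5 10 4 8 11 6 -2 0 9
j=2: a[2]=4 ≤ 9 → i=1, swap a[1],a[2] → 5 4 10 8 11 6 -2 0 9
j=3: a[3]=8 ≤ 9 → i=2, swap a[2],a[3] → 5 4 8 10 11 6 -2 0 9
j=4: a[4]=11 > 9 → no swap
j=5: a[5]=6 ≤ 9 → i=3, swap a[3],a[5] → 5 4 8 6 11 10 -2 0 9
j=6: a[6]=-2 ≤ 9 → i=4, swap a[4],a[6] → 5 4 8 6 -2 10 11 0 9
j=7: a[7]=0 ≤ 9 → i=5, swap a[5],a[7] → 5 4 8 6 -2 0 11 10 9
final swap a[6],a[8] → 5 4 8 6 -2 0 9 10 11; return 6

5 4 8 6 -2 0 9 10 11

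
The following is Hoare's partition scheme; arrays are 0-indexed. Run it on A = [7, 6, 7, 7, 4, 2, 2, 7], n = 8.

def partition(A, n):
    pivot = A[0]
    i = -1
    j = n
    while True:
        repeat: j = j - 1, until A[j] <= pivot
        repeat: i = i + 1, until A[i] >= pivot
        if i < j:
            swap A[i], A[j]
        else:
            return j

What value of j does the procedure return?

pivot=7
j stops at 7 (7), i stops at 0 (7); swap ⇒ [7, 6, 7, 7, 4, 2, 2, 7]
j stops at 6 (2), i stops at 2 (7); swap ⇒ [7, 6, 2, 7, 4, 2, 7, 7]
j stops at 5 (2), i stops at 3 (7); swap ⇒ [7, 6, 2, 2, 4, 7, 7, 7]
j stops at 4, i stops at 5; i≥j ⇒ return 4. A=[7, 6, 2, 2, 4, 7, 7, 7]

4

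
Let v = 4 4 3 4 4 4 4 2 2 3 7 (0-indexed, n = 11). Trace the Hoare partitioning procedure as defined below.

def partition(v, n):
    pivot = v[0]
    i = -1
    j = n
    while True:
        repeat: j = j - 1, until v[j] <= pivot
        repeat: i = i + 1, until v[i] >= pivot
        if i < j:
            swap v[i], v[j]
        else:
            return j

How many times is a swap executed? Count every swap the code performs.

4

pivot=4
j stops at 9 (3), i stops at 0 (4); swap ⇒ 3 4 3 4 4 4 4 2 2 4 7
j stops at 8 (2), i stops at 1 (4); swap ⇒ 3 2 3 4 4 4 4 2 4 4 7
j stops at 7 (2), i stops at 3 (4); swap ⇒ 3 2 3 2 4 4 4 4 4 4 7
j stops at 6 (4), i stops at 4 (4); swap ⇒ 3 2 3 2 4 4 4 4 4 4 7
j stops at 5, i stops at 5; i≥j ⇒ return 5. v=3 2 3 2 4 4 4 4 4 4 7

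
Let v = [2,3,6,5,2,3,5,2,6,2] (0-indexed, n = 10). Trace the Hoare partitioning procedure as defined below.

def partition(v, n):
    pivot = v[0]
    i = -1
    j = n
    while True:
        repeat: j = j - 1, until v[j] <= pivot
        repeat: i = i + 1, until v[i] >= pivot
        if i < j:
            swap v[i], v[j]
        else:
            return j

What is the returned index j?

2

pivot = v[0] = 2; i = -1, j = 10
j→9 (v[9]=2≤2), i→0 (v[0]=2≥2); i<j, swap → [2,3,6,5,2,3,5,2,6,2]
j→7 (v[7]=2≤2), i→1 (v[1]=3≥2); i<j, swap → [2,2,6,5,2,3,5,3,6,2]
j→4 (v[4]=2≤2), i→2 (v[2]=6≥2); i<j, swap → [2,2,2,5,6,3,5,3,6,2]
j→2, i→3; i≥j, return j=2. v = [2,2,2,5,6,3,5,3,6,2]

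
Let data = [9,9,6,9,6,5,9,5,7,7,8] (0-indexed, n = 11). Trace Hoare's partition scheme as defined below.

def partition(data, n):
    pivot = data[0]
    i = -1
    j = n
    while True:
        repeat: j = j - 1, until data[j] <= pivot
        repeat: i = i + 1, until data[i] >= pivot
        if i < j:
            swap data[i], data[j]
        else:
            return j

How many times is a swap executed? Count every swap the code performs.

pivot=9
j stops at 10 (8), i stops at 0 (9); swap ⇒ [8,9,6,9,6,5,9,5,7,7,9]
j stops at 9 (7), i stops at 1 (9); swap ⇒ [8,7,6,9,6,5,9,5,7,9,9]
j stops at 8 (7), i stops at 3 (9); swap ⇒ [8,7,6,7,6,5,9,5,9,9,9]
j stops at 7 (5), i stops at 6 (9); swap ⇒ [8,7,6,7,6,5,5,9,9,9,9]
j stops at 6, i stops at 7; i≥j ⇒ return 6. data=[8,7,6,7,6,5,5,9,9,9,9]

4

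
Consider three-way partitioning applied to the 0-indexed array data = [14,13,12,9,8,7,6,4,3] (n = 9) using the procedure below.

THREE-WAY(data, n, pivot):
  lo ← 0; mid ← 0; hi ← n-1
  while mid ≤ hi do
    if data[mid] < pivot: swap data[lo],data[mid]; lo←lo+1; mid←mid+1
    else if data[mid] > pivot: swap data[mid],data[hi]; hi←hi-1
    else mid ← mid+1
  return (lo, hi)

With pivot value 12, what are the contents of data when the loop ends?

[3,4,9,8,7,6,12,13,14]

pivot = 12; lo=0, mid=0, hi=8
data[mid]=14>12: swap data[0],data[8]; hi=7 → [3,13,12,9,8,7,6,4,14]
data[mid]=3<12: swap data[0],data[0]; lo=1,mid=1 → [3,13,12,9,8,7,6,4,14]
data[mid]=13>12: swap data[1],data[7]; hi=6 → [3,4,12,9,8,7,6,13,14]
data[mid]=4<12: swap data[1],data[1]; lo=2,mid=2 → [3,4,12,9,8,7,6,13,14]
data[mid]=12=12: mid=3
data[mid]=9<12: swap data[2],data[3]; lo=3,mid=4 → [3,4,9,12,8,7,6,13,14]
data[mid]=8<12: swap data[3],data[4]; lo=4,mid=5 → [3,4,9,8,12,7,6,13,14]
data[mid]=7<12: swap data[4],data[5]; lo=5,mid=6 → [3,4,9,8,7,12,6,13,14]
data[mid]=6<12: swap data[5],data[6]; lo=6,mid=7 → [3,4,9,8,7,6,12,13,14]
end: lo=6, hi=6; data = [3,4,9,8,7,6,12,13,14]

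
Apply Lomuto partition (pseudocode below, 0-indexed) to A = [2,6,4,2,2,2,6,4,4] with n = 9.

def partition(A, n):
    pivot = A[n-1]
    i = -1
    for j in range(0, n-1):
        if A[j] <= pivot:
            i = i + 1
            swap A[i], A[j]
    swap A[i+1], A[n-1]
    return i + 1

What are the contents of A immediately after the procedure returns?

[2,4,2,2,2,4,4,6,6]

pivot=4, i=-1
j=0: 2≤4, i=0, swap(0,0) ⇒ [2,6,4,2,2,2,6,4,4]
j=1: 6>4, skip
j=2: 4≤4, i=1, swap(1,2) ⇒ [2,4,6,2,2,2,6,4,4]
j=3: 2≤4, i=2, swap(2,3) ⇒ [2,4,2,6,2,2,6,4,4]
j=4: 2≤4, i=3, swap(3,4) ⇒ [2,4,2,2,6,2,6,4,4]
j=5: 2≤4, i=4, swap(4,5) ⇒ [2,4,2,2,2,6,6,4,4]
j=6: 6>4, skip
j=7: 4≤4, i=5, swap(5,7) ⇒ [2,4,2,2,2,4,6,6,4]
swap(6,8) ⇒ [2,4,2,2,2,4,4,6,6]; return 6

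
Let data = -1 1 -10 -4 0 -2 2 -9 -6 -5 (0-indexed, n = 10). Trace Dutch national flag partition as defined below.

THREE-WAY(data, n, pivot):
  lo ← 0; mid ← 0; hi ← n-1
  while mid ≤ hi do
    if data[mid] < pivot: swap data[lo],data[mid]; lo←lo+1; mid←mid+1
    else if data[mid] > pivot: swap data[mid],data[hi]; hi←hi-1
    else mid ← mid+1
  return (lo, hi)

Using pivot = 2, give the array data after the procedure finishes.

lo=0 mid=0 hi=9
-1<2: swap(0,0), lo=1 mid=1 ⇒ -1 1 -10 -4 0 -2 2 -9 -6 -5
1<2: swap(1,1), lo=2 mid=2 ⇒ -1 1 -10 -4 0 -2 2 -9 -6 -5
-10<2: swap(2,2), lo=3 mid=3 ⇒ -1 1 -10 -4 0 -2 2 -9 -6 -5
-4<2: swap(3,3), lo=4 mid=4 ⇒ -1 1 -10 -4 0 -2 2 -9 -6 -5
0<2: swap(4,4), lo=5 mid=5 ⇒ -1 1 -10 -4 0 -2 2 -9 -6 -5
-2<2: swap(5,5), lo=6 mid=6 ⇒ -1 1 -10 -4 0 -2 2 -9 -6 -5
2=2: mid=7
-9<2: swap(6,7), lo=7 mid=8 ⇒ -1 1 -10 -4 0 -2 -9 2 -6 -5
-6<2: swap(7,8), lo=8 mid=9 ⇒ -1 1 -10 -4 0 -2 -9 -6 2 -5
-5<2: swap(8,9), lo=9 mid=10 ⇒ -1 1 -10 -4 0 -2 -9 -6 -5 2
done. lo=9 hi=9; data=-1 1 -10 -4 0 -2 -9 -6 -5 2

-1 1 -10 -4 0 -2 -9 -6 -5 2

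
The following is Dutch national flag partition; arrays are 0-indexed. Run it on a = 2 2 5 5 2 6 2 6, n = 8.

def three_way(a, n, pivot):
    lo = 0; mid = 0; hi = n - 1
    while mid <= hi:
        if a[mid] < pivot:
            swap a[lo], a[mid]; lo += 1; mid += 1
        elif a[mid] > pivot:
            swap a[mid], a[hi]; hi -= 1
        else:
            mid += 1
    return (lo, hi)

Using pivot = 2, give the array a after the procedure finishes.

2 2 2 2 6 5 6 5

pivot = 2; lo=0, mid=0, hi=7
a[mid]=2=2: mid=1
a[mid]=2=2: mid=2
a[mid]=5>2: swap a[2],a[7]; hi=6 → 2 2 6 5 2 6 2 5
a[mid]=6>2: swap a[2],a[6]; hi=5 → 2 2 2 5 2 6 6 5
a[mid]=2=2: mid=3
a[mid]=5>2: swap a[3],a[5]; hi=4 → 2 2 2 6 2 5 6 5
a[mid]=6>2: swap a[3],a[4]; hi=3 → 2 2 2 2 6 5 6 5
a[mid]=2=2: mid=4
end: lo=0, hi=3; a = 2 2 2 2 6 5 6 5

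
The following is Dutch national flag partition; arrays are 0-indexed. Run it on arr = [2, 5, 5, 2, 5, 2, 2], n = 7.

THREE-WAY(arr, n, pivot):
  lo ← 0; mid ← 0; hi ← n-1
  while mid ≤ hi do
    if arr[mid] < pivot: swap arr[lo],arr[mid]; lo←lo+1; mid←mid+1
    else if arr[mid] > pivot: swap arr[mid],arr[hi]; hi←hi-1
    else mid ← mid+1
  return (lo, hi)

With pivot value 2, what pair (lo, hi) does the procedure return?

pivot = 2; lo=0, mid=0, hi=6
arr[mid]=2=2: mid=1
arr[mid]=5>2: swap arr[1],arr[6]; hi=5 → [2, 2, 5, 2, 5, 2, 5]
arr[mid]=2=2: mid=2
arr[mid]=5>2: swap arr[2],arr[5]; hi=4 → [2, 2, 2, 2, 5, 5, 5]
arr[mid]=2=2: mid=3
arr[mid]=2=2: mid=4
arr[mid]=5>2: swap arr[4],arr[4]; hi=3 → [2, 2, 2, 2, 5, 5, 5]
end: lo=0, hi=3; arr = [2, 2, 2, 2, 5, 5, 5]

(0, 3)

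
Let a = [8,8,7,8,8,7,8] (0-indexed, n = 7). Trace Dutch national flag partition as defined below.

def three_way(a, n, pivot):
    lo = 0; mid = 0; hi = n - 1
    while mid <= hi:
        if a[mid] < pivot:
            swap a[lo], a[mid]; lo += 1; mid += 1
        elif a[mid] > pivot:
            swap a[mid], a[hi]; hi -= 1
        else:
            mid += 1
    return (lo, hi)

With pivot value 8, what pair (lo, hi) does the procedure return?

pivot = 8; lo=0, mid=0, hi=6
a[mid]=8=8: mid=1
a[mid]=8=8: mid=2
a[mid]=7<8: swap a[0],a[2]; lo=1,mid=3 → [7,8,8,8,8,7,8]
a[mid]=8=8: mid=4
a[mid]=8=8: mid=5
a[mid]=7<8: swap a[1],a[5]; lo=2,mid=6 → [7,7,8,8,8,8,8]
a[mid]=8=8: mid=7
end: lo=2, hi=6; a = [7,7,8,8,8,8,8]

(2, 6)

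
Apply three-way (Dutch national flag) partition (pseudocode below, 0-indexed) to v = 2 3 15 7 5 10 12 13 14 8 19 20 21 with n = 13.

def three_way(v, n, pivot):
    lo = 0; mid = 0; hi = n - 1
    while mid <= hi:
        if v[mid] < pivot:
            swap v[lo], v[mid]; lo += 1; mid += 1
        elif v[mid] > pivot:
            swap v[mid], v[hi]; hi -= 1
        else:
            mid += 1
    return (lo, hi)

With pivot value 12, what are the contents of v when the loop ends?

lo=0 mid=0 hi=12
2<12: swap(0,0), lo=1 mid=1 ⇒ 2 3 15 7 5 10 12 13 14 8 19 20 21
3<12: swap(1,1), lo=2 mid=2 ⇒ 2 3 15 7 5 10 12 13 14 8 19 20 21
15>12: swap(2,12), hi=11 ⇒ 2 3 21 7 5 10 12 13 14 8 19 20 15
21>12: swap(2,11), hi=10 ⇒ 2 3 20 7 5 10 12 13 14 8 19 21 15
20>12: swap(2,10), hi=9 ⇒ 2 3 19 7 5 10 12 13 14 8 20 21 15
19>12: swap(2,9), hi=8 ⇒ 2 3 8 7 5 10 12 13 14 19 20 21 15
8<12: swap(2,2), lo=3 mid=3 ⇒ 2 3 8 7 5 10 12 13 14 19 20 21 15
7<12: swap(3,3), lo=4 mid=4 ⇒ 2 3 8 7 5 10 12 13 14 19 20 21 15
5<12: swap(4,4), lo=5 mid=5 ⇒ 2 3 8 7 5 10 12 13 14 19 20 21 15
10<12: swap(5,5), lo=6 mid=6 ⇒ 2 3 8 7 5 10 12 13 14 19 20 21 15
12=12: mid=7
13>12: swap(7,8), hi=7 ⇒ 2 3 8 7 5 10 12 14 13 19 20 21 15
14>12: swap(7,7), hi=6 ⇒ 2 3 8 7 5 10 12 14 13 19 20 21 15
done. lo=6 hi=6; v=2 3 8 7 5 10 12 14 13 19 20 21 15

2 3 8 7 5 10 12 14 13 19 20 21 15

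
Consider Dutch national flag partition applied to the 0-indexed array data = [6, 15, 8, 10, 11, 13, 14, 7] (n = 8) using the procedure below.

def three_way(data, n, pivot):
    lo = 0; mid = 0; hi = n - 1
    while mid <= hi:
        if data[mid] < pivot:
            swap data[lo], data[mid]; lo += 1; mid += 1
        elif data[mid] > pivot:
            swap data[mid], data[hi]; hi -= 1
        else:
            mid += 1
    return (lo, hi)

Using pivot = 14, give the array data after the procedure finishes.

[6, 7, 8, 10, 11, 13, 14, 15]

lo=0 mid=0 hi=7
6<14: swap(0,0), lo=1 mid=1 ⇒ [6, 15, 8, 10, 11, 13, 14, 7]
15>14: swap(1,7), hi=6 ⇒ [6, 7, 8, 10, 11, 13, 14, 15]
7<14: swap(1,1), lo=2 mid=2 ⇒ [6, 7, 8, 10, 11, 13, 14, 15]
8<14: swap(2,2), lo=3 mid=3 ⇒ [6, 7, 8, 10, 11, 13, 14, 15]
10<14: swap(3,3), lo=4 mid=4 ⇒ [6, 7, 8, 10, 11, 13, 14, 15]
11<14: swap(4,4), lo=5 mid=5 ⇒ [6, 7, 8, 10, 11, 13, 14, 15]
13<14: swap(5,5), lo=6 mid=6 ⇒ [6, 7, 8, 10, 11, 13, 14, 15]
14=14: mid=7
done. lo=6 hi=6; data=[6, 7, 8, 10, 11, 13, 14, 15]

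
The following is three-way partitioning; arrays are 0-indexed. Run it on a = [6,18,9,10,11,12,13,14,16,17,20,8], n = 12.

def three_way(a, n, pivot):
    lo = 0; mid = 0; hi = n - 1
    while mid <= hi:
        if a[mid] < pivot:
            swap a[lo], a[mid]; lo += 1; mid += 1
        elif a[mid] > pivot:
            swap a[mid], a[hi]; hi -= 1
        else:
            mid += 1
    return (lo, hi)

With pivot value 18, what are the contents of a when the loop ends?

[6,9,10,11,12,13,14,16,17,8,18,20]

pivot = 18; lo=0, mid=0, hi=11
a[mid]=6<18: swap a[0],a[0]; lo=1,mid=1 → [6,18,9,10,11,12,13,14,16,17,20,8]
a[mid]=18=18: mid=2
a[mid]=9<18: swap a[1],a[2]; lo=2,mid=3 → [6,9,18,10,11,12,13,14,16,17,20,8]
a[mid]=10<18: swap a[2],a[3]; lo=3,mid=4 → [6,9,10,18,11,12,13,14,16,17,20,8]
a[mid]=11<18: swap a[3],a[4]; lo=4,mid=5 → [6,9,10,11,18,12,13,14,16,17,20,8]
a[mid]=12<18: swap a[4],a[5]; lo=5,mid=6 → [6,9,10,11,12,18,13,14,16,17,20,8]
a[mid]=13<18: swap a[5],a[6]; lo=6,mid=7 → [6,9,10,11,12,13,18,14,16,17,20,8]
a[mid]=14<18: swap a[6],a[7]; lo=7,mid=8 → [6,9,10,11,12,13,14,18,16,17,20,8]
a[mid]=16<18: swap a[7],a[8]; lo=8,mid=9 → [6,9,10,11,12,13,14,16,18,17,20,8]
a[mid]=17<18: swap a[8],a[9]; lo=9,mid=10 → [6,9,10,11,12,13,14,16,17,18,20,8]
a[mid]=20>18: swap a[10],a[11]; hi=10 → [6,9,10,11,12,13,14,16,17,18,8,20]
a[mid]=8<18: swap a[9],a[10]; lo=10,mid=11 → [6,9,10,11,12,13,14,16,17,8,18,20]
end: lo=10, hi=10; a = [6,9,10,11,12,13,14,16,17,8,18,20]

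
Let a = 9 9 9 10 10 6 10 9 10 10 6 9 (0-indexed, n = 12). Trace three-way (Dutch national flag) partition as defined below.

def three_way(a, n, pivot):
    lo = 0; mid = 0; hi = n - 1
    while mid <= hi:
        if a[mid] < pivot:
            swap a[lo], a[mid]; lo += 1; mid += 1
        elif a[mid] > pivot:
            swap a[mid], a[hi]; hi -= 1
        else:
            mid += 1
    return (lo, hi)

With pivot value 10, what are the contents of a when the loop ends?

pivot = 10; lo=0, mid=0, hi=11
a[mid]=9<10: swap a[0],a[0]; lo=1,mid=1 → 9 9 9 10 10 6 10 9 10 10 6 9
a[mid]=9<10: swap a[1],a[1]; lo=2,mid=2 → 9 9 9 10 10 6 10 9 10 10 6 9
a[mid]=9<10: swap a[2],a[2]; lo=3,mid=3 → 9 9 9 10 10 6 10 9 10 10 6 9
a[mid]=10=10: mid=4
a[mid]=10=10: mid=5
a[mid]=6<10: swap a[3],a[5]; lo=4,mid=6 → 9 9 9 6 10 10 10 9 10 10 6 9
a[mid]=10=10: mid=7
a[mid]=9<10: swap a[4],a[7]; lo=5,mid=8 → 9 9 9 6 9 10 10 10 10 10 6 9
a[mid]=10=10: mid=9
a[mid]=10=10: mid=10
a[mid]=6<10: swap a[5],a[10]; lo=6,mid=11 → 9 9 9 6 9 6 10 10 10 10 10 9
a[mid]=9<10: swap a[6],a[11]; lo=7,mid=12 → 9 9 9 6 9 6 9 10 10 10 10 10
end: lo=7, hi=11; a = 9 9 9 6 9 6 9 10 10 10 10 10

9 9 9 6 9 6 9 10 10 10 10 10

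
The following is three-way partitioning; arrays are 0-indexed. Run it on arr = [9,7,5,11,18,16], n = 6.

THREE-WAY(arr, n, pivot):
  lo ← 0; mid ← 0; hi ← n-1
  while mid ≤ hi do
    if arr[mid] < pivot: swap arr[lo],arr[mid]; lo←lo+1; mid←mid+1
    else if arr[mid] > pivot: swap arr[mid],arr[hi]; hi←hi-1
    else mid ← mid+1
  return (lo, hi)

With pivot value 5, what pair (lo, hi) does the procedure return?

(0, 0)

pivot = 5; lo=0, mid=0, hi=5
arr[mid]=9>5: swap arr[0],arr[5]; hi=4 → [16,7,5,11,18,9]
arr[mid]=16>5: swap arr[0],arr[4]; hi=3 → [18,7,5,11,16,9]
arr[mid]=18>5: swap arr[0],arr[3]; hi=2 → [11,7,5,18,16,9]
arr[mid]=11>5: swap arr[0],arr[2]; hi=1 → [5,7,11,18,16,9]
arr[mid]=5=5: mid=1
arr[mid]=7>5: swap arr[1],arr[1]; hi=0 → [5,7,11,18,16,9]
end: lo=0, hi=0; arr = [5,7,11,18,16,9]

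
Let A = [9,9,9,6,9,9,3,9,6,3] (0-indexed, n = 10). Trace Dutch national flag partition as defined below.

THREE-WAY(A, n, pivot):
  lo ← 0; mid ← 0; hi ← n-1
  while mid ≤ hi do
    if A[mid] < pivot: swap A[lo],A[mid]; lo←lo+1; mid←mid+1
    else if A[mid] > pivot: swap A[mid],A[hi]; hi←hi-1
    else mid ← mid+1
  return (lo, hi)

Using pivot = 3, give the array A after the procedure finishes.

[3,3,6,9,9,9,9,6,9,9]

pivot = 3; lo=0, mid=0, hi=9
A[mid]=9>3: swap A[0],A[9]; hi=8 → [3,9,9,6,9,9,3,9,6,9]
A[mid]=3=3: mid=1
A[mid]=9>3: swap A[1],A[8]; hi=7 → [3,6,9,6,9,9,3,9,9,9]
A[mid]=6>3: swap A[1],A[7]; hi=6 → [3,9,9,6,9,9,3,6,9,9]
A[mid]=9>3: swap A[1],A[6]; hi=5 → [3,3,9,6,9,9,9,6,9,9]
A[mid]=3=3: mid=2
A[mid]=9>3: swap A[2],A[5]; hi=4 → [3,3,9,6,9,9,9,6,9,9]
A[mid]=9>3: swap A[2],A[4]; hi=3 → [3,3,9,6,9,9,9,6,9,9]
A[mid]=9>3: swap A[2],A[3]; hi=2 → [3,3,6,9,9,9,9,6,9,9]
A[mid]=6>3: swap A[2],A[2]; hi=1 → [3,3,6,9,9,9,9,6,9,9]
end: lo=0, hi=1; A = [3,3,6,9,9,9,9,6,9,9]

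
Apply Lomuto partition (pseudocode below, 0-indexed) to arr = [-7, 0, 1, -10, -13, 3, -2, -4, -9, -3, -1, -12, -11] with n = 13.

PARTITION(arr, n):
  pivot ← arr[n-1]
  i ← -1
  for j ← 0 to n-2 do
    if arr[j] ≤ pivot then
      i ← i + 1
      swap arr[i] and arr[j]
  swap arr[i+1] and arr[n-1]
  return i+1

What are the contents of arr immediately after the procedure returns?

pivot = arr[12] = -11; i = -1
j=0: arr[0]=-7 > -11 → no swap
j=1: arr[1]=0 > -11 → no swap
j=2: arr[2]=1 > -11 → no swap
j=3: arr[3]=-10 > -11 → no swap
j=4: arr[4]=-13 ≤ -11 → i=0, swap arr[0],arr[4] → [-13, 0, 1, -10, -7, 3, -2, -4, -9, -3, -1, -12, -11]
j=5: arr[5]=3 > -11 → no swap
j=6: arr[6]=-2 > -11 → no swap
j=7: arr[7]=-4 > -11 → no swap
j=8: arr[8]=-9 > -11 → no swap
j=9: arr[9]=-3 > -11 → no swap
j=10: arr[10]=-1 > -11 → no swap
j=11: arr[11]=-12 ≤ -11 → i=1, swap arr[1],arr[11] → [-13, -12, 1, -10, -7, 3, -2, -4, -9, -3, -1, 0, -11]
final swap arr[2],arr[12] → [-13, -12, -11, -10, -7, 3, -2, -4, -9, -3, -1, 0, 1]; return 2

[-13, -12, -11, -10, -7, 3, -2, -4, -9, -3, -1, 0, 1]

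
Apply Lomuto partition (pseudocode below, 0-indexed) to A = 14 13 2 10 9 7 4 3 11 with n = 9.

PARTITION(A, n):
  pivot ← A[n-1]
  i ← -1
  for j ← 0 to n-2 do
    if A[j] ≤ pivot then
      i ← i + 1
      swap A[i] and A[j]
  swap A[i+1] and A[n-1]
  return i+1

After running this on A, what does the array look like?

2 10 9 7 4 3 11 13 14

pivot=11, i=-1
j=0: 14>11, skip
j=1: 13>11, skip
j=2: 2≤11, i=0, swap(0,2) ⇒ 2 13 14 10 9 7 4 3 11
j=3: 10≤11, i=1, swap(1,3) ⇒ 2 10 14 13 9 7 4 3 11
j=4: 9≤11, i=2, swap(2,4) ⇒ 2 10 9 13 14 7 4 3 11
j=5: 7≤11, i=3, swap(3,5) ⇒ 2 10 9 7 14 13 4 3 11
j=6: 4≤11, i=4, swap(4,6) ⇒ 2 10 9 7 4 13 14 3 11
j=7: 3≤11, i=5, swap(5,7) ⇒ 2 10 9 7 4 3 14 13 11
swap(6,8) ⇒ 2 10 9 7 4 3 11 13 14; return 6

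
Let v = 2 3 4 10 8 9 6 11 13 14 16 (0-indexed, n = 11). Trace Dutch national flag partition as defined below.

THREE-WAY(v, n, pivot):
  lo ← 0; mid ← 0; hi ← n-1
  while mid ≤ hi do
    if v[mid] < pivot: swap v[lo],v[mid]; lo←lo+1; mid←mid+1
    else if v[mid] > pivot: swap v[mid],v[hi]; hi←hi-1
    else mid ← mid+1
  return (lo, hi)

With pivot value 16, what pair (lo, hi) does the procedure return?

lo=0 mid=0 hi=10
2<16: swap(0,0), lo=1 mid=1 ⇒ 2 3 4 10 8 9 6 11 13 14 16
3<16: swap(1,1), lo=2 mid=2 ⇒ 2 3 4 10 8 9 6 11 13 14 16
4<16: swap(2,2), lo=3 mid=3 ⇒ 2 3 4 10 8 9 6 11 13 14 16
10<16: swap(3,3), lo=4 mid=4 ⇒ 2 3 4 10 8 9 6 11 13 14 16
8<16: swap(4,4), lo=5 mid=5 ⇒ 2 3 4 10 8 9 6 11 13 14 16
9<16: swap(5,5), lo=6 mid=6 ⇒ 2 3 4 10 8 9 6 11 13 14 16
6<16: swap(6,6), lo=7 mid=7 ⇒ 2 3 4 10 8 9 6 11 13 14 16
11<16: swap(7,7), lo=8 mid=8 ⇒ 2 3 4 10 8 9 6 11 13 14 16
13<16: swap(8,8), lo=9 mid=9 ⇒ 2 3 4 10 8 9 6 11 13 14 16
14<16: swap(9,9), lo=10 mid=10 ⇒ 2 3 4 10 8 9 6 11 13 14 16
16=16: mid=11
done. lo=10 hi=10; v=2 3 4 10 8 9 6 11 13 14 16

(10, 10)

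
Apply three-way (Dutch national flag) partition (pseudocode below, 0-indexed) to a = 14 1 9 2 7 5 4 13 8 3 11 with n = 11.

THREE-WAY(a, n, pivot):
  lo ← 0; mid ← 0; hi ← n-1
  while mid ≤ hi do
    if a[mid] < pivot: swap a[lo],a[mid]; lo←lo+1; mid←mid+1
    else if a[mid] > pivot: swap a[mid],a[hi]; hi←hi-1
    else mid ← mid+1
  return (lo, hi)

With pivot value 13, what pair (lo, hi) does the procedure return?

pivot = 13; lo=0, mid=0, hi=10
a[mid]=14>13: swap a[0],a[10]; hi=9 → 11 1 9 2 7 5 4 13 8 3 14
a[mid]=11<13: swap a[0],a[0]; lo=1,mid=1 → 11 1 9 2 7 5 4 13 8 3 14
a[mid]=1<13: swap a[1],a[1]; lo=2,mid=2 → 11 1 9 2 7 5 4 13 8 3 14
a[mid]=9<13: swap a[2],a[2]; lo=3,mid=3 → 11 1 9 2 7 5 4 13 8 3 14
a[mid]=2<13: swap a[3],a[3]; lo=4,mid=4 → 11 1 9 2 7 5 4 13 8 3 14
a[mid]=7<13: swap a[4],a[4]; lo=5,mid=5 → 11 1 9 2 7 5 4 13 8 3 14
a[mid]=5<13: swap a[5],a[5]; lo=6,mid=6 → 11 1 9 2 7 5 4 13 8 3 14
a[mid]=4<13: swap a[6],a[6]; lo=7,mid=7 → 11 1 9 2 7 5 4 13 8 3 14
a[mid]=13=13: mid=8
a[mid]=8<13: swap a[7],a[8]; lo=8,mid=9 → 11 1 9 2 7 5 4 8 13 3 14
a[mid]=3<13: swap a[8],a[9]; lo=9,mid=10 → 11 1 9 2 7 5 4 8 3 13 14
end: lo=9, hi=9; a = 11 1 9 2 7 5 4 8 3 13 14

(9, 9)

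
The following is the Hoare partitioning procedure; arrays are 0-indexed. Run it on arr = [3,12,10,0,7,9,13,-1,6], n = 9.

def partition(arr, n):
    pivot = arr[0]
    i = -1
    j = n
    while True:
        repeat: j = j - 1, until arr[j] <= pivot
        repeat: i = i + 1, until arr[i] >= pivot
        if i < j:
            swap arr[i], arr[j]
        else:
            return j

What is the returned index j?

pivot=3
j stops at 7 (-1), i stops at 0 (3); swap ⇒ [-1,12,10,0,7,9,13,3,6]
j stops at 3 (0), i stops at 1 (12); swap ⇒ [-1,0,10,12,7,9,13,3,6]
j stops at 1, i stops at 2; i≥j ⇒ return 1. arr=[-1,0,10,12,7,9,13,3,6]

1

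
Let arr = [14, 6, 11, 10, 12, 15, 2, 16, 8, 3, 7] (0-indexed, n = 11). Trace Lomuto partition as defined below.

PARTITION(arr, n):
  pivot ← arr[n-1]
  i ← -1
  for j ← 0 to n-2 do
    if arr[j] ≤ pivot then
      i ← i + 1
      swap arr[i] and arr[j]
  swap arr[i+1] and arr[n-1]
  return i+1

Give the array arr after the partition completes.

pivot = arr[10] = 7; i = -1
j=0: arr[0]=14 > 7 → no swap
j=1: arr[1]=6 ≤ 7 → i=0, swap arr[0],arr[1] → [6, 14, 11, 10, 12, 15, 2, 16, 8, 3, 7]
j=2: arr[2]=11 > 7 → no swap
j=3: arr[3]=10 > 7 → no swap
j=4: arr[4]=12 > 7 → no swap
j=5: arr[5]=15 > 7 → no swap
j=6: arr[6]=2 ≤ 7 → i=1, swap arr[1],arr[6] → [6, 2, 11, 10, 12, 15, 14, 16, 8, 3, 7]
j=7: arr[7]=16 > 7 → no swap
j=8: arr[8]=8 > 7 → no swap
j=9: arr[9]=3 ≤ 7 → i=2, swap arr[2],arr[9] → [6, 2, 3, 10, 12, 15, 14, 16, 8, 11, 7]
final swap arr[3],arr[10] → [6, 2, 3, 7, 12, 15, 14, 16, 8, 11, 10]; return 3

[6, 2, 3, 7, 12, 15, 14, 16, 8, 11, 10]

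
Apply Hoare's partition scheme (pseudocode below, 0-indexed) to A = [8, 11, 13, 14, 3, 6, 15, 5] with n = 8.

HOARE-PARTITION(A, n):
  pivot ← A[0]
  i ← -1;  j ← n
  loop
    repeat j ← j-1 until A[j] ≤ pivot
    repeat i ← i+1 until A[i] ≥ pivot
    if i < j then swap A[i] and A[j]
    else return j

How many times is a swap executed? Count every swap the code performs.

pivot = A[0] = 8; i = -1, j = 8
j→7 (A[7]=5≤8), i→0 (A[0]=8≥8); i<j, swap → [5, 11, 13, 14, 3, 6, 15, 8]
j→5 (A[5]=6≤8), i→1 (A[1]=11≥8); i<j, swap → [5, 6, 13, 14, 3, 11, 15, 8]
j→4 (A[4]=3≤8), i→2 (A[2]=13≥8); i<j, swap → [5, 6, 3, 14, 13, 11, 15, 8]
j→2, i→3; i≥j, return j=2. A = [5, 6, 3, 14, 13, 11, 15, 8]

3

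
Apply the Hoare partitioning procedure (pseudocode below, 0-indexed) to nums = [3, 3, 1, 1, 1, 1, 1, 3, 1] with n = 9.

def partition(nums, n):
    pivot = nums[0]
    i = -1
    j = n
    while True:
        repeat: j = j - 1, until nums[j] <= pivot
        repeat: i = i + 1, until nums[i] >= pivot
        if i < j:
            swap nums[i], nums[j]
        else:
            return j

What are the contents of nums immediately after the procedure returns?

[1, 3, 1, 1, 1, 1, 1, 3, 3]

pivot = nums[0] = 3; i = -1, j = 9
j→8 (nums[8]=1≤3), i→0 (nums[0]=3≥3); i<j, swap → [1, 3, 1, 1, 1, 1, 1, 3, 3]
j→7 (nums[7]=3≤3), i→1 (nums[1]=3≥3); i<j, swap → [1, 3, 1, 1, 1, 1, 1, 3, 3]
j→6, i→7; i≥j, return j=6. nums = [1, 3, 1, 1, 1, 1, 1, 3, 3]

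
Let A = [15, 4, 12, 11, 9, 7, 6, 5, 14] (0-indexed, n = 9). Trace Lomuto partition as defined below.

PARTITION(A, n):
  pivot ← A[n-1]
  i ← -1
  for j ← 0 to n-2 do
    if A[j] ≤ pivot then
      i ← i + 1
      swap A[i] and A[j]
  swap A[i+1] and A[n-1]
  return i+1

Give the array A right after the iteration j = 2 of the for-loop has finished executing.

pivot = A[8] = 14; i = -1
j=0: A[0]=15 > 14 → no swap
j=1: A[1]=4 ≤ 14 → i=0, swap A[0],A[1] → [4, 15, 12, 11, 9, 7, 6, 5, 14]
j=2: A[2]=12 ≤ 14 → i=1, swap A[1],A[2] → [4, 12, 15, 11, 9, 7, 6, 5, 14]
(after j=2) A = [4, 12, 15, 11, 9, 7, 6, 5, 14]

[4, 12, 15, 11, 9, 7, 6, 5, 14]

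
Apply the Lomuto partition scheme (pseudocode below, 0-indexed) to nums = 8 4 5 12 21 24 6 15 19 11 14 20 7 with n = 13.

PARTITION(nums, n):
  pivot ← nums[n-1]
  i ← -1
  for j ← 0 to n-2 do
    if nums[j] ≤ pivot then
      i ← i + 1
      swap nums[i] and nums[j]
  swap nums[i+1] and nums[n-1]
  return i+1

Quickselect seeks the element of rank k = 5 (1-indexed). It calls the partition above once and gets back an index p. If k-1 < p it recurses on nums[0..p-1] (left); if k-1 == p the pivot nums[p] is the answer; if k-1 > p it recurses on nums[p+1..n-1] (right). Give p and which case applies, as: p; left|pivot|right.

3; right

pivot = nums[12] = 7; i = -1
j=0: nums[0]=8 > 7 → no swap
j=1: nums[1]=4 ≤ 7 → i=0, swap nums[0],nums[1] → 4 8 5 12 21 24 6 15 19 11 14 20 7
j=2: nums[2]=5 ≤ 7 → i=1, swap nums[1],nums[2] → 4 5 8 12 21 24 6 15 19 11 14 20 7
j=3: nums[3]=12 > 7 → no swap
j=4: nums[4]=21 > 7 → no swap
j=5: nums[5]=24 > 7 → no swap
j=6: nums[6]=6 ≤ 7 → i=2, swap nums[2],nums[6] → 4 5 6 12 21 24 8 15 19 11 14 20 7
j=7: nums[7]=15 > 7 → no swap
j=8: nums[8]=19 > 7 → no swap
j=9: nums[9]=11 > 7 → no swap
j=10: nums[10]=14 > 7 → no swap
j=11: nums[11]=20 > 7 → no swap
final swap nums[3],nums[12] → 4 5 6 7 21 24 8 15 19 11 14 20 12; return 3
p = 3; k-1 = 4 > 3 ⇒ right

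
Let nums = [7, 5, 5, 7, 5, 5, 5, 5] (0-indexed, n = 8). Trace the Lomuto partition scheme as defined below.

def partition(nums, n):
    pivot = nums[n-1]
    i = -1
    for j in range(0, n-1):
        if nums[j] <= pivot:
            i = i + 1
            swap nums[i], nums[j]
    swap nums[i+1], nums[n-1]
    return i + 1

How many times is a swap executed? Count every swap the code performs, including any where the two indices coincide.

6

pivot=5, i=-1
j=0: 7>5, skip
j=1: 5≤5, i=0, swap(0,1) ⇒ [5, 7, 5, 7, 5, 5, 5, 5]
j=2: 5≤5, i=1, swap(1,2) ⇒ [5, 5, 7, 7, 5, 5, 5, 5]
j=3: 7>5, skip
j=4: 5≤5, i=2, swap(2,4) ⇒ [5, 5, 5, 7, 7, 5, 5, 5]
j=5: 5≤5, i=3, swap(3,5) ⇒ [5, 5, 5, 5, 7, 7, 5, 5]
j=6: 5≤5, i=4, swap(4,6) ⇒ [5, 5, 5, 5, 5, 7, 7, 5]
swap(5,7) ⇒ [5, 5, 5, 5, 5, 5, 7, 7]; return 5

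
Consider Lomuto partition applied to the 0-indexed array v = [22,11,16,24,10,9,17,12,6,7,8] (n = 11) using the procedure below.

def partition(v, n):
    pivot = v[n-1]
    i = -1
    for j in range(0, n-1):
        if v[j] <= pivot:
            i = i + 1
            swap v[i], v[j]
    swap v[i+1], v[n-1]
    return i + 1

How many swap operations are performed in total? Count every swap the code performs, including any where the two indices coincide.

pivot=8, i=-1
j=0: 22>8, skip
j=1: 11>8, skip
j=2: 16>8, skip
j=3: 24>8, skip
j=4: 10>8, skip
j=5: 9>8, skip
j=6: 17>8, skip
j=7: 12>8, skip
j=8: 6≤8, i=0, swap(0,8) ⇒ [6,11,16,24,10,9,17,12,22,7,8]
j=9: 7≤8, i=1, swap(1,9) ⇒ [6,7,16,24,10,9,17,12,22,11,8]
swap(2,10) ⇒ [6,7,8,24,10,9,17,12,22,11,16]; return 2

3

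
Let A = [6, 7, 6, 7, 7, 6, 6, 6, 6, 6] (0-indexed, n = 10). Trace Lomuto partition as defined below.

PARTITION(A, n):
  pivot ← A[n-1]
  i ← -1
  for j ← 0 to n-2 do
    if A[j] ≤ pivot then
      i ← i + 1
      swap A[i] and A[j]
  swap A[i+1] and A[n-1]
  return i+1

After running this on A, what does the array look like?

[6, 6, 6, 6, 6, 6, 6, 7, 7, 7]

pivot=6, i=-1
j=0: 6≤6, i=0, swap(0,0) ⇒ [6, 7, 6, 7, 7, 6, 6, 6, 6, 6]
j=1: 7>6, skip
j=2: 6≤6, i=1, swap(1,2) ⇒ [6, 6, 7, 7, 7, 6, 6, 6, 6, 6]
j=3: 7>6, skip
j=4: 7>6, skip
j=5: 6≤6, i=2, swap(2,5) ⇒ [6, 6, 6, 7, 7, 7, 6, 6, 6, 6]
j=6: 6≤6, i=3, swap(3,6) ⇒ [6, 6, 6, 6, 7, 7, 7, 6, 6, 6]
j=7: 6≤6, i=4, swap(4,7) ⇒ [6, 6, 6, 6, 6, 7, 7, 7, 6, 6]
j=8: 6≤6, i=5, swap(5,8) ⇒ [6, 6, 6, 6, 6, 6, 7, 7, 7, 6]
swap(6,9) ⇒ [6, 6, 6, 6, 6, 6, 6, 7, 7, 7]; return 6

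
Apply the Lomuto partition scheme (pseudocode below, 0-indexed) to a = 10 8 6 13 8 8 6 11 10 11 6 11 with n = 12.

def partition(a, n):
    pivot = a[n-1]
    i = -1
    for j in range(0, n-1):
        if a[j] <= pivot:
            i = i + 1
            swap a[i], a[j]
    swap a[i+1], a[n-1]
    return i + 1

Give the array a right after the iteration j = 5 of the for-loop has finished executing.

pivot=11, i=-1
j=0: 10≤11, i=0, swap(0,0) ⇒ 10 8 6 13 8 8 6 11 10 11 6 11
j=1: 8≤11, i=1, swap(1,1) ⇒ 10 8 6 13 8 8 6 11 10 11 6 11
j=2: 6≤11, i=2, swap(2,2) ⇒ 10 8 6 13 8 8 6 11 10 11 6 11
j=3: 13>11, skip
j=4: 8≤11, i=3, swap(3,4) ⇒ 10 8 6 8 13 8 6 11 10 11 6 11
j=5: 8≤11, i=4, swap(4,5) ⇒ 10 8 6 8 8 13 6 11 10 11 6 11
(after j=5) a = 10 8 6 8 8 13 6 11 10 11 6 11

10 8 6 8 8 13 6 11 10 11 6 11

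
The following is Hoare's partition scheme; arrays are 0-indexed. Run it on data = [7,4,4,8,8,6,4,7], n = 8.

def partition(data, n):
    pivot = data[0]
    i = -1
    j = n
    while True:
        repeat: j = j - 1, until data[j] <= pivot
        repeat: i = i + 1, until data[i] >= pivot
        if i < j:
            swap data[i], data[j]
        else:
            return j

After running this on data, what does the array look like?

pivot = data[0] = 7; i = -1, j = 8
j→7 (data[7]=7≤7), i→0 (data[0]=7≥7); i<j, swap → [7,4,4,8,8,6,4,7]
j→6 (data[6]=4≤7), i→3 (data[3]=8≥7); i<j, swap → [7,4,4,4,8,6,8,7]
j→5 (data[5]=6≤7), i→4 (data[4]=8≥7); i<j, swap → [7,4,4,4,6,8,8,7]
j→4, i→5; i≥j, return j=4. data = [7,4,4,4,6,8,8,7]

[7,4,4,4,6,8,8,7]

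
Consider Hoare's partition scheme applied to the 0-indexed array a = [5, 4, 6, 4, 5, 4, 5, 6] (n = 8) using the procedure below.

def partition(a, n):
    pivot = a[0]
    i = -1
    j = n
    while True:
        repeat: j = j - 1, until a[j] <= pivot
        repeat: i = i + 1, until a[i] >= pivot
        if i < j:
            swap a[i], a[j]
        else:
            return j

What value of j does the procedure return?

pivot = a[0] = 5; i = -1, j = 8
j→6 (a[6]=5≤5), i→0 (a[0]=5≥5); i<j, swap → [5, 4, 6, 4, 5, 4, 5, 6]
j→5 (a[5]=4≤5), i→2 (a[2]=6≥5); i<j, swap → [5, 4, 4, 4, 5, 6, 5, 6]
j→4, i→4; i≥j, return j=4. a = [5, 4, 4, 4, 5, 6, 5, 6]

4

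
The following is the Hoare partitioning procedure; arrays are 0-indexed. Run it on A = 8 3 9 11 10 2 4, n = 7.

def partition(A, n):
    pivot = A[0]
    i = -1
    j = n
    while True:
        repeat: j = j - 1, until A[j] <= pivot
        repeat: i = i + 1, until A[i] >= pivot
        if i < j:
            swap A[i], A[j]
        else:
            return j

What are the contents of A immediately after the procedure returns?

4 3 2 11 10 9 8

pivot = A[0] = 8; i = -1, j = 7
j→6 (A[6]=4≤8), i→0 (A[0]=8≥8); i<j, swap → 4 3 9 11 10 2 8
j→5 (A[5]=2≤8), i→2 (A[2]=9≥8); i<j, swap → 4 3 2 11 10 9 8
j→2, i→3; i≥j, return j=2. A = 4 3 2 11 10 9 8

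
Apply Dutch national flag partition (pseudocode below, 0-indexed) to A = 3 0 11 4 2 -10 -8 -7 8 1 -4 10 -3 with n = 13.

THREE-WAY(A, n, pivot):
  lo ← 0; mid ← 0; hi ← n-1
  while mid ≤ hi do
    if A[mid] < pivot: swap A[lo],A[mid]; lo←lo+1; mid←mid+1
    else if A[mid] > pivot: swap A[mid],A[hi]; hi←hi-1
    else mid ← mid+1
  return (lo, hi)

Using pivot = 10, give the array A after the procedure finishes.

3 0 -3 4 2 -10 -8 -7 8 1 -4 10 11

lo=0 mid=0 hi=12
3<10: swap(0,0), lo=1 mid=1 ⇒ 3 0 11 4 2 -10 -8 -7 8 1 -4 10 -3
0<10: swap(1,1), lo=2 mid=2 ⇒ 3 0 11 4 2 -10 -8 -7 8 1 -4 10 -3
11>10: swap(2,12), hi=11 ⇒ 3 0 -3 4 2 -10 -8 -7 8 1 -4 10 11
-3<10: swap(2,2), lo=3 mid=3 ⇒ 3 0 -3 4 2 -10 -8 -7 8 1 -4 10 11
4<10: swap(3,3), lo=4 mid=4 ⇒ 3 0 -3 4 2 -10 -8 -7 8 1 -4 10 11
2<10: swap(4,4), lo=5 mid=5 ⇒ 3 0 -3 4 2 -10 -8 -7 8 1 -4 10 11
-10<10: swap(5,5), lo=6 mid=6 ⇒ 3 0 -3 4 2 -10 -8 -7 8 1 -4 10 11
-8<10: swap(6,6), lo=7 mid=7 ⇒ 3 0 -3 4 2 -10 -8 -7 8 1 -4 10 11
-7<10: swap(7,7), lo=8 mid=8 ⇒ 3 0 -3 4 2 -10 -8 -7 8 1 -4 10 11
8<10: swap(8,8), lo=9 mid=9 ⇒ 3 0 -3 4 2 -10 -8 -7 8 1 -4 10 11
1<10: swap(9,9), lo=10 mid=10 ⇒ 3 0 -3 4 2 -10 -8 -7 8 1 -4 10 11
-4<10: swap(10,10), lo=11 mid=11 ⇒ 3 0 -3 4 2 -10 -8 -7 8 1 -4 10 11
10=10: mid=12
done. lo=11 hi=11; A=3 0 -3 4 2 -10 -8 -7 8 1 -4 10 11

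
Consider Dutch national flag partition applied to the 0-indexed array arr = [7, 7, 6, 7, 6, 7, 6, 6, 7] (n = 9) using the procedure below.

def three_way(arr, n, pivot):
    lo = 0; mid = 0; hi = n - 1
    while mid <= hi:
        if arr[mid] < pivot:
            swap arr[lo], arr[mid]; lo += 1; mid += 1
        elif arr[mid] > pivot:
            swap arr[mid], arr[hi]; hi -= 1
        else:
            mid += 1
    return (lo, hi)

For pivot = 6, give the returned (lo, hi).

lo=0 mid=0 hi=8
7>6: swap(0,8), hi=7 ⇒ [7, 7, 6, 7, 6, 7, 6, 6, 7]
7>6: swap(0,7), hi=6 ⇒ [6, 7, 6, 7, 6, 7, 6, 7, 7]
6=6: mid=1
7>6: swap(1,6), hi=5 ⇒ [6, 6, 6, 7, 6, 7, 7, 7, 7]
6=6: mid=2
6=6: mid=3
7>6: swap(3,5), hi=4 ⇒ [6, 6, 6, 7, 6, 7, 7, 7, 7]
7>6: swap(3,4), hi=3 ⇒ [6, 6, 6, 6, 7, 7, 7, 7, 7]
6=6: mid=4
done. lo=0 hi=3; arr=[6, 6, 6, 6, 7, 7, 7, 7, 7]

(0, 3)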